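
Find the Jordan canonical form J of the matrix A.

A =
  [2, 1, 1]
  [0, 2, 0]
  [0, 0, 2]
J_2(2) ⊕ J_1(2)

The characteristic polynomial is
  det(x·I − A) = x^3 - 6*x^2 + 12*x - 8 = (x - 2)^3

Eigenvalues and multiplicities (the geometric multiplicity of λ is n − rank(A − λI), which equals the number of Jordan blocks for λ):
  λ = 2: algebraic multiplicity = 3, geometric multiplicity = 2

Determining the block sizes for each eigenvalue:
  λ = 2: 2 blocks summing to 3 forces exactly one block of size 2 and the rest size 1 → block sizes [2, 1]

Assembling the blocks gives a Jordan form
J =
  [2, 1, 0]
  [0, 2, 0]
  [0, 0, 2]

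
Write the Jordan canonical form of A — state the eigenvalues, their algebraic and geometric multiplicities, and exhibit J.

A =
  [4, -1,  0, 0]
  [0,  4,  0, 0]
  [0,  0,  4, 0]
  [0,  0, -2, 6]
J_2(4) ⊕ J_1(4) ⊕ J_1(6)

The characteristic polynomial is
  det(x·I − A) = x^4 - 18*x^3 + 120*x^2 - 352*x + 384 = (x - 6)*(x - 4)^3

Eigenvalues and multiplicities (the geometric multiplicity of λ is n − rank(A − λI), which equals the number of Jordan blocks for λ):
  λ = 4: algebraic multiplicity = 3, geometric multiplicity = 2
  λ = 6: algebraic multiplicity = 1, geometric multiplicity = 1

Determining the block sizes for each eigenvalue:
  λ = 4: 2 blocks summing to 3 forces exactly one block of size 2 and the rest size 1 → block sizes [2, 1]
  λ = 6: one block (gm = 1), so the single block has size am = 1 → block sizes [1]

Assembling the blocks gives a Jordan form
J =
  [4, 1, 0, 0]
  [0, 4, 0, 0]
  [0, 0, 4, 0]
  [0, 0, 0, 6]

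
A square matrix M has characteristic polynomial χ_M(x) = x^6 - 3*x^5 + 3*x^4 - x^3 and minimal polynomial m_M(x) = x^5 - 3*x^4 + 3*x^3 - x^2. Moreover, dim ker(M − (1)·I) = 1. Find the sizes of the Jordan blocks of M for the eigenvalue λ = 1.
Block sizes for λ = 1: [3]

Step 1 — from the characteristic polynomial, algebraic multiplicity of λ = 1 is 3. From dim ker(M − (1)·I) = 1, there are exactly 1 Jordan blocks for λ = 1.
Step 2 — from the minimal polynomial, the factor (x − 1)^3 tells us the largest block for λ = 1 has size 3.
Step 3 — with total size 3, 1 blocks, and largest block 3, the block sizes (in nonincreasing order) are [3].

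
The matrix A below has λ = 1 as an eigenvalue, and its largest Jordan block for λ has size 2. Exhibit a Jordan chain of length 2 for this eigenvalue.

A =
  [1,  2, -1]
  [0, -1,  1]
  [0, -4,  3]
A Jordan chain for λ = 1 of length 2:
v_1 = (2, -2, -4)ᵀ
v_2 = (0, 1, 0)ᵀ

Let N = A − (1)·I. We want v_2 with N^2 v_2 = 0 but N^1 v_2 ≠ 0; then v_{j-1} := N · v_j for j = 2, …, 2.

Pick v_2 = (0, 1, 0)ᵀ.
Then v_1 = N · v_2 = (2, -2, -4)ᵀ.

Sanity check: (A − (1)·I) v_1 = (0, 0, 0)ᵀ = 0. ✓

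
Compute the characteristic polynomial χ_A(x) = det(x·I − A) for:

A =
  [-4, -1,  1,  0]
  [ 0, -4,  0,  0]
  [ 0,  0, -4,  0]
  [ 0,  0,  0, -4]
x^4 + 16*x^3 + 96*x^2 + 256*x + 256

Expanding det(x·I − A) (e.g. by cofactor expansion or by noting that A is similar to its Jordan form J, which has the same characteristic polynomial as A) gives
  χ_A(x) = x^4 + 16*x^3 + 96*x^2 + 256*x + 256
which factors as (x + 4)^4. The eigenvalues (with algebraic multiplicities) are λ = -4 with multiplicity 4.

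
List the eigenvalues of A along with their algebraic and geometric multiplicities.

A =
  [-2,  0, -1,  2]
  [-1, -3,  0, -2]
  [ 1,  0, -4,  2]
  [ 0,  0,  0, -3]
λ = -3: alg = 4, geom = 2

Step 1 — factor the characteristic polynomial to read off the algebraic multiplicities:
  χ_A(x) = (x + 3)^4

Step 2 — compute geometric multiplicities via the rank-nullity identity g(λ) = n − rank(A − λI):
  rank(A − (-3)·I) = 2, so dim ker(A − (-3)·I) = n − 2 = 2

Summary:
  λ = -3: algebraic multiplicity = 4, geometric multiplicity = 2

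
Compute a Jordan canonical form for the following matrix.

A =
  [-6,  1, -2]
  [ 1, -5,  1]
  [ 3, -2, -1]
J_3(-4)

The characteristic polynomial is
  det(x·I − A) = x^3 + 12*x^2 + 48*x + 64 = (x + 4)^3

Eigenvalues and multiplicities (the geometric multiplicity of λ is n − rank(A − λI), which equals the number of Jordan blocks for λ):
  λ = -4: algebraic multiplicity = 3, geometric multiplicity = 1

Determining the block sizes for each eigenvalue:
  λ = -4: one block (gm = 1), so the single block has size am = 3 → block sizes [3]

Assembling the blocks gives a Jordan form
J =
  [-4,  1,  0]
  [ 0, -4,  1]
  [ 0,  0, -4]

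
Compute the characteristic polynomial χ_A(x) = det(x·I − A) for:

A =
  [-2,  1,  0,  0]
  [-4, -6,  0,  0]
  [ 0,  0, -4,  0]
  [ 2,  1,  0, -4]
x^4 + 16*x^3 + 96*x^2 + 256*x + 256

Expanding det(x·I − A) (e.g. by cofactor expansion or by noting that A is similar to its Jordan form J, which has the same characteristic polynomial as A) gives
  χ_A(x) = x^4 + 16*x^3 + 96*x^2 + 256*x + 256
which factors as (x + 4)^4. The eigenvalues (with algebraic multiplicities) are λ = -4 with multiplicity 4.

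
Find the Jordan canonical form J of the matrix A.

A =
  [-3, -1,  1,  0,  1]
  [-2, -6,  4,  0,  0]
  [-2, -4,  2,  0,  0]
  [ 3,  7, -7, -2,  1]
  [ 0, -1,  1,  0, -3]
J_2(-3) ⊕ J_1(-2) ⊕ J_1(-2) ⊕ J_1(-2)

The characteristic polynomial is
  det(x·I − A) = x^5 + 12*x^4 + 57*x^3 + 134*x^2 + 156*x + 72 = (x + 2)^3*(x + 3)^2

Eigenvalues and multiplicities (the geometric multiplicity of λ is n − rank(A − λI), which equals the number of Jordan blocks for λ):
  λ = -3: algebraic multiplicity = 2, geometric multiplicity = 1
  λ = -2: algebraic multiplicity = 3, geometric multiplicity = 3

Determining the block sizes for each eigenvalue:
  λ = -3: one block (gm = 1), so the single block has size am = 2 → block sizes [2]
  λ = -2: gm = am = 3, so every block has size 1 → block sizes [1, 1, 1]

Assembling the blocks gives a Jordan form
J =
  [-3,  1,  0,  0,  0]
  [ 0, -3,  0,  0,  0]
  [ 0,  0, -2,  0,  0]
  [ 0,  0,  0, -2,  0]
  [ 0,  0,  0,  0, -2]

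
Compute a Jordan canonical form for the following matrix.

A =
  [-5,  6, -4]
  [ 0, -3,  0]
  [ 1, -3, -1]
J_2(-3) ⊕ J_1(-3)

The characteristic polynomial is
  det(x·I − A) = x^3 + 9*x^2 + 27*x + 27 = (x + 3)^3

Eigenvalues and multiplicities (the geometric multiplicity of λ is n − rank(A − λI), which equals the number of Jordan blocks for λ):
  λ = -3: algebraic multiplicity = 3, geometric multiplicity = 2

Determining the block sizes for each eigenvalue:
  λ = -3: 2 blocks summing to 3 forces exactly one block of size 2 and the rest size 1 → block sizes [2, 1]

Assembling the blocks gives a Jordan form
J =
  [-3,  1,  0]
  [ 0, -3,  0]
  [ 0,  0, -3]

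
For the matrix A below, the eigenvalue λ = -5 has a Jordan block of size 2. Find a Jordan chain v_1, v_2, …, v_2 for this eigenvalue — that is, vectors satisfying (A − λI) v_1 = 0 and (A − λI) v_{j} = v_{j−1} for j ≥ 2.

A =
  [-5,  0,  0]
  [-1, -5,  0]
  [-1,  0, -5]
A Jordan chain for λ = -5 of length 2:
v_1 = (0, -1, -1)ᵀ
v_2 = (1, 0, 0)ᵀ

Let N = A − (-5)·I. We want v_2 with N^2 v_2 = 0 but N^1 v_2 ≠ 0; then v_{j-1} := N · v_j for j = 2, …, 2.

Pick v_2 = (1, 0, 0)ᵀ.
Then v_1 = N · v_2 = (0, -1, -1)ᵀ.

Sanity check: (A − (-5)·I) v_1 = (0, 0, 0)ᵀ = 0. ✓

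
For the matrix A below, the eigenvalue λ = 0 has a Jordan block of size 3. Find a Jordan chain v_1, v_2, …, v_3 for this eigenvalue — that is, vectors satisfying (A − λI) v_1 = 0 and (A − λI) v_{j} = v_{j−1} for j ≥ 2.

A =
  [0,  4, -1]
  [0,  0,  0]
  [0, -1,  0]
A Jordan chain for λ = 0 of length 3:
v_1 = (1, 0, 0)ᵀ
v_2 = (4, 0, -1)ᵀ
v_3 = (0, 1, 0)ᵀ

Let N = A − (0)·I. We want v_3 with N^3 v_3 = 0 but N^2 v_3 ≠ 0; then v_{j-1} := N · v_j for j = 3, …, 2.

Pick v_3 = (0, 1, 0)ᵀ.
Then v_2 = N · v_3 = (4, 0, -1)ᵀ.
Then v_1 = N · v_2 = (1, 0, 0)ᵀ.

Sanity check: (A − (0)·I) v_1 = (0, 0, 0)ᵀ = 0. ✓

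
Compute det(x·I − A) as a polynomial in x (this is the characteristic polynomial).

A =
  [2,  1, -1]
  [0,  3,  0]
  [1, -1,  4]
x^3 - 9*x^2 + 27*x - 27

Expanding det(x·I − A) (e.g. by cofactor expansion or by noting that A is similar to its Jordan form J, which has the same characteristic polynomial as A) gives
  χ_A(x) = x^3 - 9*x^2 + 27*x - 27
which factors as (x - 3)^3. The eigenvalues (with algebraic multiplicities) are λ = 3 with multiplicity 3.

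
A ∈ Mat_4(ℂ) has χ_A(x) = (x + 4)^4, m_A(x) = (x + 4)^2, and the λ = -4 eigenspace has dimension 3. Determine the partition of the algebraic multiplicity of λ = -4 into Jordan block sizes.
Block sizes for λ = -4: [2, 1, 1]

Step 1 — from the characteristic polynomial, algebraic multiplicity of λ = -4 is 4. From dim ker(A − (-4)·I) = 3, there are exactly 3 Jordan blocks for λ = -4.
Step 2 — from the minimal polynomial, the factor (x + 4)^2 tells us the largest block for λ = -4 has size 2.
Step 3 — with total size 4, 3 blocks, and largest block 2, the block sizes (in nonincreasing order) are [2, 1, 1].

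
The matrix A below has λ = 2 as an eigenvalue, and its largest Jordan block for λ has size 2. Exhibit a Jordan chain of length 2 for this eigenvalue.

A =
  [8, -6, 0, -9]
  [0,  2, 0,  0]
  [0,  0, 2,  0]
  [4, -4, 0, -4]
A Jordan chain for λ = 2 of length 2:
v_1 = (6, 0, 0, 4)ᵀ
v_2 = (1, 0, 0, 0)ᵀ

Let N = A − (2)·I. We want v_2 with N^2 v_2 = 0 but N^1 v_2 ≠ 0; then v_{j-1} := N · v_j for j = 2, …, 2.

Pick v_2 = (1, 0, 0, 0)ᵀ.
Then v_1 = N · v_2 = (6, 0, 0, 4)ᵀ.

Sanity check: (A − (2)·I) v_1 = (0, 0, 0, 0)ᵀ = 0. ✓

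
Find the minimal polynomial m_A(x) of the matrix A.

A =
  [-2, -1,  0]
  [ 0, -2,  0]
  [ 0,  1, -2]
x^2 + 4*x + 4

The characteristic polynomial is χ_A(x) = (x + 2)^3, so the eigenvalues are known. The minimal polynomial is
  m_A(x) = Π_λ (x − λ)^{k_λ}
where k_λ is the size of the *largest* Jordan block for λ (equivalently, the smallest k with (A − λI)^k v = 0 for every generalised eigenvector v of λ).

  λ = -2: largest Jordan block has size 2, contributing (x + 2)^2

So m_A(x) = (x + 2)^2 = x^2 + 4*x + 4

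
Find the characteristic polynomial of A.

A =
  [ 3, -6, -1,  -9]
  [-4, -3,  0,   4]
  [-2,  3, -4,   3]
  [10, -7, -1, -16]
x^4 + 20*x^3 + 150*x^2 + 500*x + 625

Expanding det(x·I − A) (e.g. by cofactor expansion or by noting that A is similar to its Jordan form J, which has the same characteristic polynomial as A) gives
  χ_A(x) = x^4 + 20*x^3 + 150*x^2 + 500*x + 625
which factors as (x + 5)^4. The eigenvalues (with algebraic multiplicities) are λ = -5 with multiplicity 4.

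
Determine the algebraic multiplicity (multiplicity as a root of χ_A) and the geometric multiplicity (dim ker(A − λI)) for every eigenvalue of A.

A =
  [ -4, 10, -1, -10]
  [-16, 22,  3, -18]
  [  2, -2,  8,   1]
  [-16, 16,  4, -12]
λ = -4: alg = 1, geom = 1; λ = 6: alg = 3, geom = 1

Step 1 — factor the characteristic polynomial to read off the algebraic multiplicities:
  χ_A(x) = (x - 6)^3*(x + 4)

Step 2 — compute geometric multiplicities via the rank-nullity identity g(λ) = n − rank(A − λI):
  rank(A − (-4)·I) = 3, so dim ker(A − (-4)·I) = n − 3 = 1
  rank(A − (6)·I) = 3, so dim ker(A − (6)·I) = n − 3 = 1

Summary:
  λ = -4: algebraic multiplicity = 1, geometric multiplicity = 1
  λ = 6: algebraic multiplicity = 3, geometric multiplicity = 1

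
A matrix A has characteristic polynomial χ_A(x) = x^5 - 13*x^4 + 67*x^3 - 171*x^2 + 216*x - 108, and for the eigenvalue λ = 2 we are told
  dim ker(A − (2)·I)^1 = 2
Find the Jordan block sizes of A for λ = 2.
Block sizes for λ = 2: [1, 1]

From the dimensions of kernels of powers, the number of Jordan blocks of size at least j is d_j − d_{j−1} where d_j = dim ker(N^j) (with d_0 = 0). Computing the differences gives [2].
The number of blocks of size exactly k is (#blocks of size ≥ k) − (#blocks of size ≥ k + 1), so the partition is: 2 block(s) of size 1.
In nonincreasing order the block sizes are [1, 1].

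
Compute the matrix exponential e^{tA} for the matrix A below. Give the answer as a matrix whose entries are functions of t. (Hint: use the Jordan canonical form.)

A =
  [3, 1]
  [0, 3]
e^{tA} =
  [exp(3*t), t*exp(3*t)]
  [0, exp(3*t)]

Strategy: write A = P · J · P⁻¹ where J is a Jordan canonical form, so e^{tA} = P · e^{tJ} · P⁻¹, and e^{tJ} can be computed block-by-block.

A has Jordan form
J =
  [3, 1]
  [0, 3]
(up to reordering of blocks).

Per-block formulas:
  For a 2×2 Jordan block J_2(3): exp(t · J_2(3)) = e^(3t)·(I + t·N), where N is the 2×2 nilpotent shift.

After assembling e^{tJ} and conjugating by P, we get:

e^{tA} =
  [exp(3*t), t*exp(3*t)]
  [0, exp(3*t)]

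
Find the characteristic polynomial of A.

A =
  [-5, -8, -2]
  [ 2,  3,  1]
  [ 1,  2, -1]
x^3 + 3*x^2 + 3*x + 1

Expanding det(x·I − A) (e.g. by cofactor expansion or by noting that A is similar to its Jordan form J, which has the same characteristic polynomial as A) gives
  χ_A(x) = x^3 + 3*x^2 + 3*x + 1
which factors as (x + 1)^3. The eigenvalues (with algebraic multiplicities) are λ = -1 with multiplicity 3.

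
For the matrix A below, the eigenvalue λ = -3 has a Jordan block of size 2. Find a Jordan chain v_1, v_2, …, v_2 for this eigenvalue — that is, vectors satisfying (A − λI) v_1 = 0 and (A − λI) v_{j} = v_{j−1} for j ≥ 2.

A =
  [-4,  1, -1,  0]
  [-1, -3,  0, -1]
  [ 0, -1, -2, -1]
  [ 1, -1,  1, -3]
A Jordan chain for λ = -3 of length 2:
v_1 = (-1, -1, 0, 1)ᵀ
v_2 = (1, 0, 0, 0)ᵀ

Let N = A − (-3)·I. We want v_2 with N^2 v_2 = 0 but N^1 v_2 ≠ 0; then v_{j-1} := N · v_j for j = 2, …, 2.

Pick v_2 = (1, 0, 0, 0)ᵀ.
Then v_1 = N · v_2 = (-1, -1, 0, 1)ᵀ.

Sanity check: (A − (-3)·I) v_1 = (0, 0, 0, 0)ᵀ = 0. ✓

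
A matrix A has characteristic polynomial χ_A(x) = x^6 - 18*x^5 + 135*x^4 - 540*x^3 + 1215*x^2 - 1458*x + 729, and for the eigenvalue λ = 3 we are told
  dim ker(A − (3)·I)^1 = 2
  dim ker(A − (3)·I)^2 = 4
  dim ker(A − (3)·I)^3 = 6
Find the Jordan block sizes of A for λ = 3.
Block sizes for λ = 3: [3, 3]

From the dimensions of kernels of powers, the number of Jordan blocks of size at least j is d_j − d_{j−1} where d_j = dim ker(N^j) (with d_0 = 0). Computing the differences gives [2, 2, 2].
The number of blocks of size exactly k is (#blocks of size ≥ k) − (#blocks of size ≥ k + 1), so the partition is: 2 block(s) of size 3.
In nonincreasing order the block sizes are [3, 3].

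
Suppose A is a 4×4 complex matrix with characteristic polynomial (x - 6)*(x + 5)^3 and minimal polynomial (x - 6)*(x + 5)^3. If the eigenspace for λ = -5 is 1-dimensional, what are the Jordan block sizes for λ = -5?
Block sizes for λ = -5: [3]

Step 1 — from the characteristic polynomial, algebraic multiplicity of λ = -5 is 3. From dim ker(A − (-5)·I) = 1, there are exactly 1 Jordan blocks for λ = -5.
Step 2 — from the minimal polynomial, the factor (x + 5)^3 tells us the largest block for λ = -5 has size 3.
Step 3 — with total size 3, 1 blocks, and largest block 3, the block sizes (in nonincreasing order) are [3].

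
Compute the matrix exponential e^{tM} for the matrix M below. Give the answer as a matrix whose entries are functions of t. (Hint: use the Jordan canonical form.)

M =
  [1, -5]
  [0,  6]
e^{tM} =
  [exp(t), -exp(6*t) + exp(t)]
  [0, exp(6*t)]

Strategy: write M = P · J · P⁻¹ where J is a Jordan canonical form, so e^{tM} = P · e^{tJ} · P⁻¹, and e^{tJ} can be computed block-by-block.

M has Jordan form
J =
  [1, 0]
  [0, 6]
(up to reordering of blocks).

Per-block formulas:
  For a 1×1 block at λ = 1: exp(t · [1]) = [e^(1t)].
  For a 1×1 block at λ = 6: exp(t · [6]) = [e^(6t)].

After assembling e^{tJ} and conjugating by P, we get:

e^{tM} =
  [exp(t), -exp(6*t) + exp(t)]
  [0, exp(6*t)]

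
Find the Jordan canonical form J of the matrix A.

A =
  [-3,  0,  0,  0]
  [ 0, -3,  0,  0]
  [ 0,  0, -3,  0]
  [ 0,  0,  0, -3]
J_1(-3) ⊕ J_1(-3) ⊕ J_1(-3) ⊕ J_1(-3)

The characteristic polynomial is
  det(x·I − A) = x^4 + 12*x^3 + 54*x^2 + 108*x + 81 = (x + 3)^4

Eigenvalues and multiplicities (the geometric multiplicity of λ is n − rank(A − λI), which equals the number of Jordan blocks for λ):
  λ = -3: algebraic multiplicity = 4, geometric multiplicity = 4

Determining the block sizes for each eigenvalue:
  λ = -3: gm = am = 4, so every block has size 1 → block sizes [1, 1, 1, 1]

Assembling the blocks gives a Jordan form
J =
  [-3,  0,  0,  0]
  [ 0, -3,  0,  0]
  [ 0,  0, -3,  0]
  [ 0,  0,  0, -3]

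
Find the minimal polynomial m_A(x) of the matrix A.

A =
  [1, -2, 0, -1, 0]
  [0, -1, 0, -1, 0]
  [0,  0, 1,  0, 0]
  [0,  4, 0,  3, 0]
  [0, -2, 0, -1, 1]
x^2 - 2*x + 1

The characteristic polynomial is χ_A(x) = (x - 1)^5, so the eigenvalues are known. The minimal polynomial is
  m_A(x) = Π_λ (x − λ)^{k_λ}
where k_λ is the size of the *largest* Jordan block for λ (equivalently, the smallest k with (A − λI)^k v = 0 for every generalised eigenvector v of λ).

  λ = 1: largest Jordan block has size 2, contributing (x − 1)^2

So m_A(x) = (x - 1)^2 = x^2 - 2*x + 1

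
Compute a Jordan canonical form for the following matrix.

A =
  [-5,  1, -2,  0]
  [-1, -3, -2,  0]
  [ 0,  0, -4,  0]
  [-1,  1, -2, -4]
J_2(-4) ⊕ J_1(-4) ⊕ J_1(-4)

The characteristic polynomial is
  det(x·I − A) = x^4 + 16*x^3 + 96*x^2 + 256*x + 256 = (x + 4)^4

Eigenvalues and multiplicities (the geometric multiplicity of λ is n − rank(A − λI), which equals the number of Jordan blocks for λ):
  λ = -4: algebraic multiplicity = 4, geometric multiplicity = 3

Determining the block sizes for each eigenvalue:
  λ = -4: 3 blocks summing to 4 forces exactly one block of size 2 and the rest size 1 → block sizes [2, 1, 1]

Assembling the blocks gives a Jordan form
J =
  [-4,  1,  0,  0]
  [ 0, -4,  0,  0]
  [ 0,  0, -4,  0]
  [ 0,  0,  0, -4]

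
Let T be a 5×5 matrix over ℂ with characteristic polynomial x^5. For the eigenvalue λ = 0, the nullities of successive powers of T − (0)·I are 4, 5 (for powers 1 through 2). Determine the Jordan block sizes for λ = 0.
Block sizes for λ = 0: [2, 1, 1, 1]

From the dimensions of kernels of powers, the number of Jordan blocks of size at least j is d_j − d_{j−1} where d_j = dim ker(N^j) (with d_0 = 0). Computing the differences gives [4, 1].
The number of blocks of size exactly k is (#blocks of size ≥ k) − (#blocks of size ≥ k + 1), so the partition is: 3 block(s) of size 1, 1 block(s) of size 2.
In nonincreasing order the block sizes are [2, 1, 1, 1].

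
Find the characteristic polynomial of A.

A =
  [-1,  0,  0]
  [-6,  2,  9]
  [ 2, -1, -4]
x^3 + 3*x^2 + 3*x + 1

Expanding det(x·I − A) (e.g. by cofactor expansion or by noting that A is similar to its Jordan form J, which has the same characteristic polynomial as A) gives
  χ_A(x) = x^3 + 3*x^2 + 3*x + 1
which factors as (x + 1)^3. The eigenvalues (with algebraic multiplicities) are λ = -1 with multiplicity 3.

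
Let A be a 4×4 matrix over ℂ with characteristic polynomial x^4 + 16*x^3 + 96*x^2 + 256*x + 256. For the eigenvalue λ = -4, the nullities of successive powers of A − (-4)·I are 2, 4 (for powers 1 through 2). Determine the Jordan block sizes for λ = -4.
Block sizes for λ = -4: [2, 2]

From the dimensions of kernels of powers, the number of Jordan blocks of size at least j is d_j − d_{j−1} where d_j = dim ker(N^j) (with d_0 = 0). Computing the differences gives [2, 2].
The number of blocks of size exactly k is (#blocks of size ≥ k) − (#blocks of size ≥ k + 1), so the partition is: 2 block(s) of size 2.
In nonincreasing order the block sizes are [2, 2].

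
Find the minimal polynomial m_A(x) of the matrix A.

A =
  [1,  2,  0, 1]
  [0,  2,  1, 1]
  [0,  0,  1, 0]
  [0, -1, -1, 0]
x^3 - 3*x^2 + 3*x - 1

The characteristic polynomial is χ_A(x) = (x - 1)^4, so the eigenvalues are known. The minimal polynomial is
  m_A(x) = Π_λ (x − λ)^{k_λ}
where k_λ is the size of the *largest* Jordan block for λ (equivalently, the smallest k with (A − λI)^k v = 0 for every generalised eigenvector v of λ).

  λ = 1: largest Jordan block has size 3, contributing (x − 1)^3

So m_A(x) = (x - 1)^3 = x^3 - 3*x^2 + 3*x - 1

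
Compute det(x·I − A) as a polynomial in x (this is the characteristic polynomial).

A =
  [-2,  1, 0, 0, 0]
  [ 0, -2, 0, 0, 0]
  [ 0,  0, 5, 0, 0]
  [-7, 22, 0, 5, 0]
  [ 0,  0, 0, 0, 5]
x^5 - 11*x^4 + 19*x^3 + 115*x^2 - 200*x - 500

Expanding det(x·I − A) (e.g. by cofactor expansion or by noting that A is similar to its Jordan form J, which has the same characteristic polynomial as A) gives
  χ_A(x) = x^5 - 11*x^4 + 19*x^3 + 115*x^2 - 200*x - 500
which factors as (x - 5)^3*(x + 2)^2. The eigenvalues (with algebraic multiplicities) are λ = -2 with multiplicity 2, λ = 5 with multiplicity 3.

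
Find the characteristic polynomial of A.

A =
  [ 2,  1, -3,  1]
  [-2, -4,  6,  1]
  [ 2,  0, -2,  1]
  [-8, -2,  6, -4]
x^4 + 8*x^3 + 24*x^2 + 32*x + 16

Expanding det(x·I − A) (e.g. by cofactor expansion or by noting that A is similar to its Jordan form J, which has the same characteristic polynomial as A) gives
  χ_A(x) = x^4 + 8*x^3 + 24*x^2 + 32*x + 16
which factors as (x + 2)^4. The eigenvalues (with algebraic multiplicities) are λ = -2 with multiplicity 4.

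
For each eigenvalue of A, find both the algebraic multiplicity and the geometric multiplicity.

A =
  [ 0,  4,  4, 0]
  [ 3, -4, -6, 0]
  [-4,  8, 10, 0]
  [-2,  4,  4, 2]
λ = 2: alg = 4, geom = 3

Step 1 — factor the characteristic polynomial to read off the algebraic multiplicities:
  χ_A(x) = (x - 2)^4

Step 2 — compute geometric multiplicities via the rank-nullity identity g(λ) = n − rank(A − λI):
  rank(A − (2)·I) = 1, so dim ker(A − (2)·I) = n − 1 = 3

Summary:
  λ = 2: algebraic multiplicity = 4, geometric multiplicity = 3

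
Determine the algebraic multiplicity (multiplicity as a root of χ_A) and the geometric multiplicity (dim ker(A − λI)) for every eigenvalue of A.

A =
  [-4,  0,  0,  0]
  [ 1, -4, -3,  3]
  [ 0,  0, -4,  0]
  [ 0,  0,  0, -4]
λ = -4: alg = 4, geom = 3

Step 1 — factor the characteristic polynomial to read off the algebraic multiplicities:
  χ_A(x) = (x + 4)^4

Step 2 — compute geometric multiplicities via the rank-nullity identity g(λ) = n − rank(A − λI):
  rank(A − (-4)·I) = 1, so dim ker(A − (-4)·I) = n − 1 = 3

Summary:
  λ = -4: algebraic multiplicity = 4, geometric multiplicity = 3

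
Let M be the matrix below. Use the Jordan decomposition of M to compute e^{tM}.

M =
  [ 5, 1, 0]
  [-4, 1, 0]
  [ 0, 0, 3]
e^{tM} =
  [2*t*exp(3*t) + exp(3*t), t*exp(3*t), 0]
  [-4*t*exp(3*t), -2*t*exp(3*t) + exp(3*t), 0]
  [0, 0, exp(3*t)]

Strategy: write M = P · J · P⁻¹ where J is a Jordan canonical form, so e^{tM} = P · e^{tJ} · P⁻¹, and e^{tJ} can be computed block-by-block.

M has Jordan form
J =
  [3, 1, 0]
  [0, 3, 0]
  [0, 0, 3]
(up to reordering of blocks).

Per-block formulas:
  For a 1×1 block at λ = 3: exp(t · [3]) = [e^(3t)].
  For a 2×2 Jordan block J_2(3): exp(t · J_2(3)) = e^(3t)·(I + t·N), where N is the 2×2 nilpotent shift.

After assembling e^{tJ} and conjugating by P, we get:

e^{tM} =
  [2*t*exp(3*t) + exp(3*t), t*exp(3*t), 0]
  [-4*t*exp(3*t), -2*t*exp(3*t) + exp(3*t), 0]
  [0, 0, exp(3*t)]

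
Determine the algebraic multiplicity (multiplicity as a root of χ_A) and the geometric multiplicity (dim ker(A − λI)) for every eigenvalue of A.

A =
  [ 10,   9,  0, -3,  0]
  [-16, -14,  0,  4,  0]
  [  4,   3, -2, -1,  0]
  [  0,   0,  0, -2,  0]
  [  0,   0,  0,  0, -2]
λ = -2: alg = 5, geom = 4

Step 1 — factor the characteristic polynomial to read off the algebraic multiplicities:
  χ_A(x) = (x + 2)^5

Step 2 — compute geometric multiplicities via the rank-nullity identity g(λ) = n − rank(A − λI):
  rank(A − (-2)·I) = 1, so dim ker(A − (-2)·I) = n − 1 = 4

Summary:
  λ = -2: algebraic multiplicity = 5, geometric multiplicity = 4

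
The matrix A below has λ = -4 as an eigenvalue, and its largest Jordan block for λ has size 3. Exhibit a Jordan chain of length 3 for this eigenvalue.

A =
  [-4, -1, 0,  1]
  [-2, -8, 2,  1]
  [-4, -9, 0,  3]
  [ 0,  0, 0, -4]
A Jordan chain for λ = -4 of length 3:
v_1 = (2, 0, 2, 0)ᵀ
v_2 = (0, -2, -4, 0)ᵀ
v_3 = (1, 0, 0, 0)ᵀ

Let N = A − (-4)·I. We want v_3 with N^3 v_3 = 0 but N^2 v_3 ≠ 0; then v_{j-1} := N · v_j for j = 3, …, 2.

Pick v_3 = (1, 0, 0, 0)ᵀ.
Then v_2 = N · v_3 = (0, -2, -4, 0)ᵀ.
Then v_1 = N · v_2 = (2, 0, 2, 0)ᵀ.

Sanity check: (A − (-4)·I) v_1 = (0, 0, 0, 0)ᵀ = 0. ✓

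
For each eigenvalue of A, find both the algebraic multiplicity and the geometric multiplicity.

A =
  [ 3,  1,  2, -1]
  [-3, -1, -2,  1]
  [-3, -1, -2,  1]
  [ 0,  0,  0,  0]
λ = 0: alg = 4, geom = 3

Step 1 — factor the characteristic polynomial to read off the algebraic multiplicities:
  χ_A(x) = x^4

Step 2 — compute geometric multiplicities via the rank-nullity identity g(λ) = n − rank(A − λI):
  rank(A − (0)·I) = 1, so dim ker(A − (0)·I) = n − 1 = 3

Summary:
  λ = 0: algebraic multiplicity = 4, geometric multiplicity = 3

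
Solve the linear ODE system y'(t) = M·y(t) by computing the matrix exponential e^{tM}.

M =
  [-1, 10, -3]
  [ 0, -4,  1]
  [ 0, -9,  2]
e^{tM} =
  [exp(-t), -3*t^2*exp(-t)/2 + 10*t*exp(-t), t^2*exp(-t)/2 - 3*t*exp(-t)]
  [0, -3*t*exp(-t) + exp(-t), t*exp(-t)]
  [0, -9*t*exp(-t), 3*t*exp(-t) + exp(-t)]

Strategy: write M = P · J · P⁻¹ where J is a Jordan canonical form, so e^{tM} = P · e^{tJ} · P⁻¹, and e^{tJ} can be computed block-by-block.

M has Jordan form
J =
  [-1,  1,  0]
  [ 0, -1,  1]
  [ 0,  0, -1]
(up to reordering of blocks).

Per-block formulas:
  For a 3×3 Jordan block J_3(-1): exp(t · J_3(-1)) = e^(-1t)·(I + t·N + (t^2/2)·N^2), where N is the 3×3 nilpotent shift.

After assembling e^{tJ} and conjugating by P, we get:

e^{tM} =
  [exp(-t), -3*t^2*exp(-t)/2 + 10*t*exp(-t), t^2*exp(-t)/2 - 3*t*exp(-t)]
  [0, -3*t*exp(-t) + exp(-t), t*exp(-t)]
  [0, -9*t*exp(-t), 3*t*exp(-t) + exp(-t)]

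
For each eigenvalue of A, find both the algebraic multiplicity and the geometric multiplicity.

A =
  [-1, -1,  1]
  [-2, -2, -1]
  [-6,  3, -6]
λ = -3: alg = 3, geom = 2

Step 1 — factor the characteristic polynomial to read off the algebraic multiplicities:
  χ_A(x) = (x + 3)^3

Step 2 — compute geometric multiplicities via the rank-nullity identity g(λ) = n − rank(A − λI):
  rank(A − (-3)·I) = 1, so dim ker(A − (-3)·I) = n − 1 = 2

Summary:
  λ = -3: algebraic multiplicity = 3, geometric multiplicity = 2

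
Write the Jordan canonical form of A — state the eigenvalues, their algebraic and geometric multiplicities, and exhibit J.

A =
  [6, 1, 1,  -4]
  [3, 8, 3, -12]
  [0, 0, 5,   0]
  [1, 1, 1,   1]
J_2(5) ⊕ J_1(5) ⊕ J_1(5)

The characteristic polynomial is
  det(x·I − A) = x^4 - 20*x^3 + 150*x^2 - 500*x + 625 = (x - 5)^4

Eigenvalues and multiplicities (the geometric multiplicity of λ is n − rank(A − λI), which equals the number of Jordan blocks for λ):
  λ = 5: algebraic multiplicity = 4, geometric multiplicity = 3

Determining the block sizes for each eigenvalue:
  λ = 5: 3 blocks summing to 4 forces exactly one block of size 2 and the rest size 1 → block sizes [2, 1, 1]

Assembling the blocks gives a Jordan form
J =
  [5, 1, 0, 0]
  [0, 5, 0, 0]
  [0, 0, 5, 0]
  [0, 0, 0, 5]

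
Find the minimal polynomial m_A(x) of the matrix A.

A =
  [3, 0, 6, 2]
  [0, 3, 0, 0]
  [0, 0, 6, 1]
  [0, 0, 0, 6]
x^3 - 15*x^2 + 72*x - 108

The characteristic polynomial is χ_A(x) = (x - 6)^2*(x - 3)^2, so the eigenvalues are known. The minimal polynomial is
  m_A(x) = Π_λ (x − λ)^{k_λ}
where k_λ is the size of the *largest* Jordan block for λ (equivalently, the smallest k with (A − λI)^k v = 0 for every generalised eigenvector v of λ).

  λ = 3: largest Jordan block has size 1, contributing (x − 3)
  λ = 6: largest Jordan block has size 2, contributing (x − 6)^2

So m_A(x) = (x - 6)^2*(x - 3) = x^3 - 15*x^2 + 72*x - 108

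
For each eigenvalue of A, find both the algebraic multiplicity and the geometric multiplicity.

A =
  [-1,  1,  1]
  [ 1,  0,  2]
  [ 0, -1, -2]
λ = -1: alg = 3, geom = 1

Step 1 — factor the characteristic polynomial to read off the algebraic multiplicities:
  χ_A(x) = (x + 1)^3

Step 2 — compute geometric multiplicities via the rank-nullity identity g(λ) = n − rank(A − λI):
  rank(A − (-1)·I) = 2, so dim ker(A − (-1)·I) = n − 2 = 1

Summary:
  λ = -1: algebraic multiplicity = 3, geometric multiplicity = 1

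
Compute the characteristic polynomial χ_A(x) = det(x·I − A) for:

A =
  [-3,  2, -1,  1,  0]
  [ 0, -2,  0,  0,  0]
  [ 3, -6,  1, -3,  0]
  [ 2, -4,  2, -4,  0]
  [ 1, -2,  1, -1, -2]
x^5 + 10*x^4 + 40*x^3 + 80*x^2 + 80*x + 32

Expanding det(x·I − A) (e.g. by cofactor expansion or by noting that A is similar to its Jordan form J, which has the same characteristic polynomial as A) gives
  χ_A(x) = x^5 + 10*x^4 + 40*x^3 + 80*x^2 + 80*x + 32
which factors as (x + 2)^5. The eigenvalues (with algebraic multiplicities) are λ = -2 with multiplicity 5.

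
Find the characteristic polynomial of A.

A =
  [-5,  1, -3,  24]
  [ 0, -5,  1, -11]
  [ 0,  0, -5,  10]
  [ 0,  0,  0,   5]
x^4 + 10*x^3 - 250*x - 625

Expanding det(x·I − A) (e.g. by cofactor expansion or by noting that A is similar to its Jordan form J, which has the same characteristic polynomial as A) gives
  χ_A(x) = x^4 + 10*x^3 - 250*x - 625
which factors as (x - 5)*(x + 5)^3. The eigenvalues (with algebraic multiplicities) are λ = -5 with multiplicity 3, λ = 5 with multiplicity 1.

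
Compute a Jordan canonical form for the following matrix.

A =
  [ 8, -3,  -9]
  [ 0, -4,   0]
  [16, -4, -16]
J_2(-4) ⊕ J_1(-4)

The characteristic polynomial is
  det(x·I − A) = x^3 + 12*x^2 + 48*x + 64 = (x + 4)^3

Eigenvalues and multiplicities (the geometric multiplicity of λ is n − rank(A − λI), which equals the number of Jordan blocks for λ):
  λ = -4: algebraic multiplicity = 3, geometric multiplicity = 2

Determining the block sizes for each eigenvalue:
  λ = -4: 2 blocks summing to 3 forces exactly one block of size 2 and the rest size 1 → block sizes [2, 1]

Assembling the blocks gives a Jordan form
J =
  [-4,  1,  0]
  [ 0, -4,  0]
  [ 0,  0, -4]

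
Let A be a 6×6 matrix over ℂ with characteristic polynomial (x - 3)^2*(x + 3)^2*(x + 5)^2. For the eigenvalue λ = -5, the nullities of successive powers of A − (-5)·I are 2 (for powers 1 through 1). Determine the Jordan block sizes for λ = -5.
Block sizes for λ = -5: [1, 1]

From the dimensions of kernels of powers, the number of Jordan blocks of size at least j is d_j − d_{j−1} where d_j = dim ker(N^j) (with d_0 = 0). Computing the differences gives [2].
The number of blocks of size exactly k is (#blocks of size ≥ k) − (#blocks of size ≥ k + 1), so the partition is: 2 block(s) of size 1.
In nonincreasing order the block sizes are [1, 1].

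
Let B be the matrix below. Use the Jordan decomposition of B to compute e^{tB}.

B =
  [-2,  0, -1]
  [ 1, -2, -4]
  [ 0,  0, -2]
e^{tB} =
  [exp(-2*t), 0, -t*exp(-2*t)]
  [t*exp(-2*t), exp(-2*t), -t^2*exp(-2*t)/2 - 4*t*exp(-2*t)]
  [0, 0, exp(-2*t)]

Strategy: write B = P · J · P⁻¹ where J is a Jordan canonical form, so e^{tB} = P · e^{tJ} · P⁻¹, and e^{tJ} can be computed block-by-block.

B has Jordan form
J =
  [-2,  1,  0]
  [ 0, -2,  1]
  [ 0,  0, -2]
(up to reordering of blocks).

Per-block formulas:
  For a 3×3 Jordan block J_3(-2): exp(t · J_3(-2)) = e^(-2t)·(I + t·N + (t^2/2)·N^2), where N is the 3×3 nilpotent shift.

After assembling e^{tJ} and conjugating by P, we get:

e^{tB} =
  [exp(-2*t), 0, -t*exp(-2*t)]
  [t*exp(-2*t), exp(-2*t), -t^2*exp(-2*t)/2 - 4*t*exp(-2*t)]
  [0, 0, exp(-2*t)]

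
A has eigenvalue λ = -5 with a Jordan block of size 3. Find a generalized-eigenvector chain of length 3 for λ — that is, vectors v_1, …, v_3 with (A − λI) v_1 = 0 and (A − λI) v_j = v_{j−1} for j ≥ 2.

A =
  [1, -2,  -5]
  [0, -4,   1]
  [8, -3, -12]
A Jordan chain for λ = -5 of length 3:
v_1 = (-4, 8, -8)ᵀ
v_2 = (6, 0, 8)ᵀ
v_3 = (1, 0, 0)ᵀ

Let N = A − (-5)·I. We want v_3 with N^3 v_3 = 0 but N^2 v_3 ≠ 0; then v_{j-1} := N · v_j for j = 3, …, 2.

Pick v_3 = (1, 0, 0)ᵀ.
Then v_2 = N · v_3 = (6, 0, 8)ᵀ.
Then v_1 = N · v_2 = (-4, 8, -8)ᵀ.

Sanity check: (A − (-5)·I) v_1 = (0, 0, 0)ᵀ = 0. ✓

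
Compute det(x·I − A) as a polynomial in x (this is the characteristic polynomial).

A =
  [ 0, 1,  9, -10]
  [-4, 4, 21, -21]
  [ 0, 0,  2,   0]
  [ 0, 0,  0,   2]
x^4 - 8*x^3 + 24*x^2 - 32*x + 16

Expanding det(x·I − A) (e.g. by cofactor expansion or by noting that A is similar to its Jordan form J, which has the same characteristic polynomial as A) gives
  χ_A(x) = x^4 - 8*x^3 + 24*x^2 - 32*x + 16
which factors as (x - 2)^4. The eigenvalues (with algebraic multiplicities) are λ = 2 with multiplicity 4.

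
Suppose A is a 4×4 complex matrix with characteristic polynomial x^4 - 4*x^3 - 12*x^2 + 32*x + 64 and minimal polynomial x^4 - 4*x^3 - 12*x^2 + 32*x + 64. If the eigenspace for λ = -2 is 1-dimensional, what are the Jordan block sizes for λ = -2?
Block sizes for λ = -2: [2]

Step 1 — from the characteristic polynomial, algebraic multiplicity of λ = -2 is 2. From dim ker(A − (-2)·I) = 1, there are exactly 1 Jordan blocks for λ = -2.
Step 2 — from the minimal polynomial, the factor (x + 2)^2 tells us the largest block for λ = -2 has size 2.
Step 3 — with total size 2, 1 blocks, and largest block 2, the block sizes (in nonincreasing order) are [2].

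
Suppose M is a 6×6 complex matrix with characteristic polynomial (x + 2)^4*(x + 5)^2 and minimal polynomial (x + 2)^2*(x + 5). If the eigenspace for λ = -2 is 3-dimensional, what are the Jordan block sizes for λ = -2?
Block sizes for λ = -2: [2, 1, 1]

Step 1 — from the characteristic polynomial, algebraic multiplicity of λ = -2 is 4. From dim ker(M − (-2)·I) = 3, there are exactly 3 Jordan blocks for λ = -2.
Step 2 — from the minimal polynomial, the factor (x + 2)^2 tells us the largest block for λ = -2 has size 2.
Step 3 — with total size 4, 3 blocks, and largest block 2, the block sizes (in nonincreasing order) are [2, 1, 1].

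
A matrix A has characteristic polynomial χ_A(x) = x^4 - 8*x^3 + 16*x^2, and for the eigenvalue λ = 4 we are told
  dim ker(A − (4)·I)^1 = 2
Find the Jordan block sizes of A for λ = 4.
Block sizes for λ = 4: [1, 1]

From the dimensions of kernels of powers, the number of Jordan blocks of size at least j is d_j − d_{j−1} where d_j = dim ker(N^j) (with d_0 = 0). Computing the differences gives [2].
The number of blocks of size exactly k is (#blocks of size ≥ k) − (#blocks of size ≥ k + 1), so the partition is: 2 block(s) of size 1.
In nonincreasing order the block sizes are [1, 1].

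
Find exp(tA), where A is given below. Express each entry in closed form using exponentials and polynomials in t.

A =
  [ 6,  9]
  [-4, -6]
e^{tA} =
  [6*t + 1, 9*t]
  [-4*t, 1 - 6*t]

Strategy: write A = P · J · P⁻¹ where J is a Jordan canonical form, so e^{tA} = P · e^{tJ} · P⁻¹, and e^{tJ} can be computed block-by-block.

A has Jordan form
J =
  [0, 1]
  [0, 0]
(up to reordering of blocks).

Per-block formulas:
  For a 2×2 Jordan block J_2(0): exp(t · J_2(0)) = e^(0t)·(I + t·N), where N is the 2×2 nilpotent shift.

After assembling e^{tJ} and conjugating by P, we get:

e^{tA} =
  [6*t + 1, 9*t]
  [-4*t, 1 - 6*t]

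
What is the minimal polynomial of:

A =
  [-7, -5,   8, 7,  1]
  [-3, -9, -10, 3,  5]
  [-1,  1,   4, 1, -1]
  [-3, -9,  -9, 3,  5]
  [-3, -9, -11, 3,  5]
x^4 + 4*x^3

The characteristic polynomial is χ_A(x) = x^4*(x + 4), so the eigenvalues are known. The minimal polynomial is
  m_A(x) = Π_λ (x − λ)^{k_λ}
where k_λ is the size of the *largest* Jordan block for λ (equivalently, the smallest k with (A − λI)^k v = 0 for every generalised eigenvector v of λ).

  λ = -4: largest Jordan block has size 1, contributing (x + 4)
  λ = 0: largest Jordan block has size 3, contributing (x − 0)^3

So m_A(x) = x^3*(x + 4) = x^4 + 4*x^3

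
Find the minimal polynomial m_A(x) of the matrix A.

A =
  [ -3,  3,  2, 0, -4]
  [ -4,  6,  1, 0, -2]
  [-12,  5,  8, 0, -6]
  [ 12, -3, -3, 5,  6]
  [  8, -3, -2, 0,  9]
x^3 - 15*x^2 + 75*x - 125

The characteristic polynomial is χ_A(x) = (x - 5)^5, so the eigenvalues are known. The minimal polynomial is
  m_A(x) = Π_λ (x − λ)^{k_λ}
where k_λ is the size of the *largest* Jordan block for λ (equivalently, the smallest k with (A − λI)^k v = 0 for every generalised eigenvector v of λ).

  λ = 5: largest Jordan block has size 3, contributing (x − 5)^3

So m_A(x) = (x - 5)^3 = x^3 - 15*x^2 + 75*x - 125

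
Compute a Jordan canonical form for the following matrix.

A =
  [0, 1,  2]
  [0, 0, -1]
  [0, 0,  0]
J_3(0)

The characteristic polynomial is
  det(x·I − A) = x^3

Eigenvalues and multiplicities (the geometric multiplicity of λ is n − rank(A − λI), which equals the number of Jordan blocks for λ):
  λ = 0: algebraic multiplicity = 3, geometric multiplicity = 1

Determining the block sizes for each eigenvalue:
  λ = 0: one block (gm = 1), so the single block has size am = 3 → block sizes [3]

Assembling the blocks gives a Jordan form
J =
  [0, 1, 0]
  [0, 0, 1]
  [0, 0, 0]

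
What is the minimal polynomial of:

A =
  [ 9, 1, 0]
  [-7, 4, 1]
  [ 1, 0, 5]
x^3 - 18*x^2 + 108*x - 216

The characteristic polynomial is χ_A(x) = (x - 6)^3, so the eigenvalues are known. The minimal polynomial is
  m_A(x) = Π_λ (x − λ)^{k_λ}
where k_λ is the size of the *largest* Jordan block for λ (equivalently, the smallest k with (A − λI)^k v = 0 for every generalised eigenvector v of λ).

  λ = 6: largest Jordan block has size 3, contributing (x − 6)^3

So m_A(x) = (x - 6)^3 = x^3 - 18*x^2 + 108*x - 216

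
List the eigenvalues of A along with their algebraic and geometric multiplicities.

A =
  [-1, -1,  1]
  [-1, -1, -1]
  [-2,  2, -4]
λ = -2: alg = 3, geom = 2

Step 1 — factor the characteristic polynomial to read off the algebraic multiplicities:
  χ_A(x) = (x + 2)^3

Step 2 — compute geometric multiplicities via the rank-nullity identity g(λ) = n − rank(A − λI):
  rank(A − (-2)·I) = 1, so dim ker(A − (-2)·I) = n − 1 = 2

Summary:
  λ = -2: algebraic multiplicity = 3, geometric multiplicity = 2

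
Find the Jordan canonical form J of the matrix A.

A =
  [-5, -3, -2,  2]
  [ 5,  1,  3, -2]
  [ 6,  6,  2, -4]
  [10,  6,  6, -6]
J_3(-2) ⊕ J_1(-2)

The characteristic polynomial is
  det(x·I − A) = x^4 + 8*x^3 + 24*x^2 + 32*x + 16 = (x + 2)^4

Eigenvalues and multiplicities (the geometric multiplicity of λ is n − rank(A − λI), which equals the number of Jordan blocks for λ):
  λ = -2: algebraic multiplicity = 4, geometric multiplicity = 2

Determining the block sizes for each eigenvalue:
  λ = -2: with am = 4 and gm = 2, the partition is not yet determined (e.g. several partitions of 4 into 2 parts exist). Let N = A − (-2)·I. Computing rank(N^1) = 2, rank(N^2) = 1, rank(N^3) = 0; the number of blocks of size ≥ j is rank(N^{j−1}) − rank(N^j), giving [2, 1, 1]. So we have 1 block(s) of size 3, 1 block(s) of size 1 → block sizes [3, 1]

Assembling the blocks gives a Jordan form
J =
  [-2,  1,  0,  0]
  [ 0, -2,  1,  0]
  [ 0,  0, -2,  0]
  [ 0,  0,  0, -2]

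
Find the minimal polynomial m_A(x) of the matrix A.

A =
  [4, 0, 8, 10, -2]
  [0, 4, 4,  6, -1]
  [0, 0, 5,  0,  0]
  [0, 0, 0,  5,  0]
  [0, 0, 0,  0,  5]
x^2 - 9*x + 20

The characteristic polynomial is χ_A(x) = (x - 5)^3*(x - 4)^2, so the eigenvalues are known. The minimal polynomial is
  m_A(x) = Π_λ (x − λ)^{k_λ}
where k_λ is the size of the *largest* Jordan block for λ (equivalently, the smallest k with (A − λI)^k v = 0 for every generalised eigenvector v of λ).

  λ = 4: largest Jordan block has size 1, contributing (x − 4)
  λ = 5: largest Jordan block has size 1, contributing (x − 5)

So m_A(x) = (x - 5)*(x - 4) = x^2 - 9*x + 20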